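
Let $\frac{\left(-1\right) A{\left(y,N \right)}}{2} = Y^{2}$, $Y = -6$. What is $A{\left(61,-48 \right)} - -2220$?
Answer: $2148$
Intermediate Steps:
$A{\left(y,N \right)} = -72$ ($A{\left(y,N \right)} = - 2 \left(-6\right)^{2} = \left(-2\right) 36 = -72$)
$A{\left(61,-48 \right)} - -2220 = -72 - -2220 = -72 + 2220 = 2148$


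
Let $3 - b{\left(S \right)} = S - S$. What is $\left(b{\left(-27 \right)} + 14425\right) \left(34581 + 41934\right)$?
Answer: $1103958420$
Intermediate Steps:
$b{\left(S \right)} = 3$ ($b{\left(S \right)} = 3 - \left(S - S\right) = 3 - 0 = 3 + 0 = 3$)
$\left(b{\left(-27 \right)} + 14425\right) \left(34581 + 41934\right) = \left(3 + 14425\right) \left(34581 + 41934\right) = 14428 \cdot 76515 = 1103958420$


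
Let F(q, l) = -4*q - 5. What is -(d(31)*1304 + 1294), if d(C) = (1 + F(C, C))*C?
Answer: 5172978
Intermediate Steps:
F(q, l) = -5 - 4*q
d(C) = C*(-4 - 4*C) (d(C) = (1 + (-5 - 4*C))*C = (-4 - 4*C)*C = C*(-4 - 4*C))
-(d(31)*1304 + 1294) = -(-4*31*(1 + 31)*1304 + 1294) = -(-4*31*32*1304 + 1294) = -(-3968*1304 + 1294) = -(-5174272 + 1294) = -1*(-5172978) = 5172978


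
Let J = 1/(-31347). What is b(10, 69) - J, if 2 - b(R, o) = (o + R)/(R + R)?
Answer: -1222513/626940 ≈ -1.9500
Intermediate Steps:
J = -1/31347 ≈ -3.1901e-5
b(R, o) = 2 - (R + o)/(2*R) (b(R, o) = 2 - (o + R)/(R + R) = 2 - (R + o)/(2*R))
b(10, 69) - J = (½)*(-1*69 + 3*10)/10 - 1*(-1/31347) = (½)*(⅒)*(-69 + 30) + 1/31347 = (½)*(⅒)*(-39) + 1/31347 = -39/20 + 1/31347 = -1222513/626940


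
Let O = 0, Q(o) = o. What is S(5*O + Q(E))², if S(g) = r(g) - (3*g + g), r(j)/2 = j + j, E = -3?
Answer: 0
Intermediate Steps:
r(j) = 4*j (r(j) = 2*(j + j) = 2*(2*j) = 4*j)
S(g) = 0 (S(g) = 4*g - (3*g + g) = 4*g - 4*g = 0)
S(5*O + Q(E))² = 0² = 0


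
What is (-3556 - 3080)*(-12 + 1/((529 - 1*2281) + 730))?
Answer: 5813610/73 ≈ 79639.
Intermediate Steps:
(-3556 - 3080)*(-12 + 1/((529 - 1*2281) + 730)) = -6636*(-12 + 1/((529 - 2281) + 730)) = -6636*(-12 + 1/(-1752 + 730)) = -6636*(-12 + 1/(-1022)) = -6636*(-12 - 1/1022) = -6636*(-12265/1022) = 5813610/73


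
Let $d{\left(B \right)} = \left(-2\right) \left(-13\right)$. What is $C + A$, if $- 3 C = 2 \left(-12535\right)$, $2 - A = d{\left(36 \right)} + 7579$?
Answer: $\frac{2261}{3} \approx 753.67$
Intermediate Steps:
$d{\left(B \right)} = 26$
$A = -7603$ ($A = 2 - \left(26 + 7579\right) = 2 - 7605 = -7603$)
$C = \frac{25070}{3}$ ($C = - \frac{2 \left(-12535\right)}{3} = \left(- \frac{1}{3}\right) \left(-25070\right) = \frac{25070}{3} \approx 8356.7$)
$C + A = \frac{25070}{3} - 7603 = \frac{2261}{3}$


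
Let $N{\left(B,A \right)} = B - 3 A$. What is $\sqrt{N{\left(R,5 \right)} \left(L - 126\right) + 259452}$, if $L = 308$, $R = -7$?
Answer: $2 \sqrt{63862} \approx 505.42$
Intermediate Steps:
$\sqrt{N{\left(R,5 \right)} \left(L - 126\right) + 259452} = \sqrt{\left(-7 - 15\right) \left(308 - 126\right) + 259452} = \sqrt{\left(-7 - 15\right) 182 + 259452} = \sqrt{\left(-22\right) 182 + 259452} = \sqrt{-4004 + 259452} = \sqrt{255448} = 2 \sqrt{63862}$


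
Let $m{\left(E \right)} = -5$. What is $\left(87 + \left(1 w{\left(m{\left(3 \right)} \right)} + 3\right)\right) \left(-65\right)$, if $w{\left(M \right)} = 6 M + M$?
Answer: $-3575$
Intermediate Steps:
$w{\left(M \right)} = 7 M$
$\left(87 + \left(1 w{\left(m{\left(3 \right)} \right)} + 3\right)\right) \left(-65\right) = \left(87 + \left(1 \cdot 7 \left(-5\right) + 3\right)\right) \left(-65\right) = \left(87 + \left(1 \left(-35\right) + 3\right)\right) \left(-65\right) = \left(87 + \left(-35 + 3\right)\right) \left(-65\right) = \left(87 - 32\right) \left(-65\right) = 55 \left(-65\right) = -3575$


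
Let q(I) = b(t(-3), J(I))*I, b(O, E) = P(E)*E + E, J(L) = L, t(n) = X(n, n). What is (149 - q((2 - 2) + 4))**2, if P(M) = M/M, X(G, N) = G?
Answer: 13689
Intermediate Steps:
P(M) = 1
t(n) = n
b(O, E) = 2*E (b(O, E) = 1*E + E = E + E = 2*E)
q(I) = 2*I**2 (q(I) = (2*I)*I = 2*I**2)
(149 - q((2 - 2) + 4))**2 = (149 - 2*((2 - 2) + 4)**2)**2 = (149 - 2*(0 + 4)**2)**2 = (149 - 2*4**2)**2 = (149 - 2*16)**2 = (149 - 1*32)**2 = (149 - 32)**2 = 117**2 = 13689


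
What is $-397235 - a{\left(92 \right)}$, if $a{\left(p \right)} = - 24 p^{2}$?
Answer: $-194099$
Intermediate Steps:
$-397235 - a{\left(92 \right)} = -397235 - - 24 \cdot 92^{2} = -397235 - \left(-24\right) 8464 = -397235 - -203136 = -397235 + 203136 = -194099$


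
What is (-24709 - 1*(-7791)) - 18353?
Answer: -35271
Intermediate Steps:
(-24709 - 1*(-7791)) - 18353 = (-24709 + 7791) - 18353 = -16918 - 18353 = -35271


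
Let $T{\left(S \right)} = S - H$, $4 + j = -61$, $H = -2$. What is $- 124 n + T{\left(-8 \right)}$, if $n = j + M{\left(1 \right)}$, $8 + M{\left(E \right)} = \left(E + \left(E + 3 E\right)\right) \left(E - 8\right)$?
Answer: $13386$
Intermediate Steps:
$j = -65$ ($j = -4 - 61 = -65$)
$T{\left(S \right)} = 2 + S$ ($T{\left(S \right)} = S - -2 = S + 2 = 2 + S$)
$M{\left(E \right)} = -8 + 5 E \left(-8 + E\right)$ ($M{\left(E \right)} = -8 + \left(E + \left(E + 3 E\right)\right) \left(E - 8\right) = -8 + \left(E + 4 E\right) \left(-8 + E\right) = -8 + 5 E \left(-8 + E\right)$)
$n = -108$ ($n = -65 - \left(48 - 5\right) = -65 - 43 = -108$)
$- 124 n + T{\left(-8 \right)} = \left(-124\right) \left(-108\right) + \left(2 - 8\right) = 13392 - 6 = 13386$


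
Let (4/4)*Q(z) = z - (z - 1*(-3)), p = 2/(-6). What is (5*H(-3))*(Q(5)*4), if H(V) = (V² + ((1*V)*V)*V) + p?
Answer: 1100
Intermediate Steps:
p = -⅓ (p = 2*(-⅙) = -⅓ ≈ -0.33333)
Q(z) = -3 (Q(z) = z - (z - 1*(-3)) = z - (z + 3) = z - (3 + z) = z + (-3 - z) = -3)
H(V) = -⅓ + V² + V³ (H(V) = (V² + ((1*V)*V)*V) - ⅓ = (V² + (V*V)*V) - ⅓ = (V² + V²*V) - ⅓ = (V² + V³) - ⅓ = -⅓ + V² + V³)
(5*H(-3))*(Q(5)*4) = (5*(-⅓ + (-3)² + (-3)³))*(-3*4) = (5*(-⅓ + 9 - 27))*(-12) = (5*(-55/3))*(-12) = -275/3*(-12) = 1100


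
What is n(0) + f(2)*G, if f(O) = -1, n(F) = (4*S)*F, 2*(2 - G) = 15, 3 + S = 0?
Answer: 11/2 ≈ 5.5000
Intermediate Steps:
S = -3 (S = -3 + 0 = -3)
G = -11/2 (G = 2 - ½*15 = 2 - 15/2 = -11/2 ≈ -5.5000)
n(F) = -12*F (n(F) = (4*(-3))*F = -12*F)
n(0) + f(2)*G = -12*0 - 1*(-11/2) = 0 + 11/2 = 11/2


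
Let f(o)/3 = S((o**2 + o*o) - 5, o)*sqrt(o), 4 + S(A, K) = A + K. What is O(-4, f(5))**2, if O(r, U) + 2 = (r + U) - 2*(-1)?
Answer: 95236 - 1104*sqrt(5) ≈ 92767.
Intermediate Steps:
S(A, K) = -4 + A + K (S(A, K) = -4 + (A + K) = -4 + A + K)
f(o) = 3*sqrt(o)*(-9 + o + 2*o**2) (f(o) = 3*((-4 + ((o**2 + o*o) - 5) + o)*sqrt(o)) = 3*((-4 + ((o**2 + o**2) - 5) + o)*sqrt(o)) = 3*((-4 + (2*o**2 - 5) + o)*sqrt(o)) = 3*((-4 + (-5 + 2*o**2) + o)*sqrt(o)) = 3*((-9 + o + 2*o**2)*sqrt(o)) = 3*(sqrt(o)*(-9 + o + 2*o**2)) = 3*sqrt(o)*(-9 + o + 2*o**2))
O(r, U) = U + r (O(r, U) = -2 + ((r + U) - 2*(-1)) = -2 + ((U + r) + 2) = -2 + (2 + U + r) = U + r)
O(-4, f(5))**2 = (3*sqrt(5)*(-9 + 5 + 2*5**2) - 4)**2 = (3*sqrt(5)*(-9 + 5 + 2*25) - 4)**2 = (3*sqrt(5)*(-9 + 5 + 50) - 4)**2 = (3*sqrt(5)*46 - 4)**2 = (138*sqrt(5) - 4)**2 = (-4 + 138*sqrt(5))**2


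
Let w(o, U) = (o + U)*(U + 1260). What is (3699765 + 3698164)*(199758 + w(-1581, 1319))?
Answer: -3520970328260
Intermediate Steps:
w(o, U) = (1260 + U)*(U + o) (w(o, U) = (U + o)*(1260 + U) = (1260 + U)*(U + o))
(3699765 + 3698164)*(199758 + w(-1581, 1319)) = (3699765 + 3698164)*(199758 + (1319² + 1260*1319 + 1260*(-1581) + 1319*(-1581))) = 7397929*(199758 + (1739761 + 1661940 - 1992060 - 2085339)) = 7397929*(199758 - 675698) = 7397929*(-475940) = -3520970328260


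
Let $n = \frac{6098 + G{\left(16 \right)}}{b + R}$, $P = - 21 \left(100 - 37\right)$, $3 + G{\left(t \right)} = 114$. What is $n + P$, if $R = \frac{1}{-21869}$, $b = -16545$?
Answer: $- \frac{478827092359}{361822606} \approx -1323.4$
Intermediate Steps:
$G{\left(t \right)} = 111$ ($G{\left(t \right)} = -3 + 114 = 111$)
$R = - \frac{1}{21869} \approx -4.5727 \cdot 10^{-5}$
$P = -1323$ ($P = \left(-21\right) 63 = -1323$)
$n = - \frac{135784621}{361822606}$ ($n = \frac{6098 + 111}{-16545 - \frac{1}{21869}} = \frac{6209}{- \frac{361822606}{21869}} = 6209 \left(- \frac{21869}{361822606}\right) = - \frac{135784621}{361822606} \approx -0.37528$)
$n + P = - \frac{135784621}{361822606} - 1323 = - \frac{478827092359}{361822606}$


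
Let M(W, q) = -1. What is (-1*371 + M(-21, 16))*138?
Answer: -51336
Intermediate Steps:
(-1*371 + M(-21, 16))*138 = (-1*371 - 1)*138 = (-371 - 1)*138 = -372*138 = -51336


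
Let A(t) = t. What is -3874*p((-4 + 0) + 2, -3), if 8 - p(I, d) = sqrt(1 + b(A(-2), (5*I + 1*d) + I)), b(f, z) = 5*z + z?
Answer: -30992 + 3874*I*sqrt(89) ≈ -30992.0 + 36547.0*I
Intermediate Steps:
b(f, z) = 6*z
p(I, d) = 8 - sqrt(1 + 6*d + 36*I) (p(I, d) = 8 - sqrt(1 + 6*((5*I + 1*d) + I)) = 8 - sqrt(1 + 6*((5*I + d) + I)) = 8 - sqrt(1 + 6*((d + 5*I) + I)) = 8 - sqrt(1 + 6*(d + 6*I)) = 8 - sqrt(1 + (6*d + 36*I)) = 8 - sqrt(1 + 6*d + 36*I))
-3874*p((-4 + 0) + 2, -3) = -3874*(8 - sqrt(1 + 6*(-3) + 36*((-4 + 0) + 2))) = -3874*(8 - sqrt(1 - 18 + 36*(-4 + 2))) = -3874*(8 - sqrt(1 - 18 + 36*(-2))) = -3874*(8 - sqrt(1 - 18 - 72)) = -3874*(8 - sqrt(-89)) = -3874*(8 - I*sqrt(89)) = -30992 + 3874*I*sqrt(89)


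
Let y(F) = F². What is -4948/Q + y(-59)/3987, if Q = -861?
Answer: 7574939/1144269 ≈ 6.6199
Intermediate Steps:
-4948/Q + y(-59)/3987 = -4948/(-861) + (-59)²/3987 = -4948*(-1/861) + 3481*(1/3987) = 4948/861 + 3481/3987 = 7574939/1144269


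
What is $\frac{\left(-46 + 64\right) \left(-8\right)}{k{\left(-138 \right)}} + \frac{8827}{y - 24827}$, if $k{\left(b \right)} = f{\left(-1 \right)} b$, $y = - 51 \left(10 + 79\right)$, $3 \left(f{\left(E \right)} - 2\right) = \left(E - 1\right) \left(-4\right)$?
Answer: $- \frac{363971}{4727926} \approx -0.076983$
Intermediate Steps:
$f{\left(E \right)} = \frac{10}{3} - \frac{4 E}{3}$ ($f{\left(E \right)} = 2 + \frac{\left(E - 1\right) \left(-4\right)}{3} = 2 + \frac{\left(-1 + E\right) \left(-4\right)}{3} = 2 + \frac{4 - 4 E}{3} = 2 - \left(- \frac{4}{3} + \frac{4 E}{3}\right) = \frac{10}{3} - \frac{4 E}{3}$)
$y = -4539$ ($y = \left(-51\right) 89 = -4539$)
$k{\left(b \right)} = \frac{14 b}{3}$ ($k{\left(b \right)} = \left(\frac{10}{3} - - \frac{4}{3}\right) b = \left(\frac{10}{3} + \frac{4}{3}\right) b = \frac{14 b}{3}$)
$\frac{\left(-46 + 64\right) \left(-8\right)}{k{\left(-138 \right)}} + \frac{8827}{y - 24827} = \frac{\left(-46 + 64\right) \left(-8\right)}{\frac{14}{3} \left(-138\right)} + \frac{8827}{-4539 - 24827} = \frac{18 \left(-8\right)}{-644} + \frac{8827}{-29366} = \left(-144\right) \left(- \frac{1}{644}\right) + 8827 \left(- \frac{1}{29366}\right) = \frac{36}{161} - \frac{8827}{29366} = - \frac{363971}{4727926}$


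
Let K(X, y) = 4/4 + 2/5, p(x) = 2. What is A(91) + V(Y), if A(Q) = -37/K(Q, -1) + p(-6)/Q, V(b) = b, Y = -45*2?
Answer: -10593/91 ≈ -116.41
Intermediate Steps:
Y = -90
K(X, y) = 7/5 (K(X, y) = 4*(¼) + 2*(⅕) = 1 + ⅖ = 7/5)
A(Q) = -185/7 + 2/Q (A(Q) = -37/7/5 + 2/Q = -37*5/7 + 2/Q = -185/7 + 2/Q)
A(91) + V(Y) = (-185/7 + 2/91) - 90 = -2403/91 - 90 = -10593/91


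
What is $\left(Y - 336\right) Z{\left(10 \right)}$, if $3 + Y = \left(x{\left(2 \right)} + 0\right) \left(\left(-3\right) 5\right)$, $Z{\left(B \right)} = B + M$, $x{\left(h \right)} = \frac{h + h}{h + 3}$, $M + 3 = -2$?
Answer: $-1755$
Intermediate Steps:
$M = -5$ ($M = -3 - 2 = -5$)
$x{\left(h \right)} = \frac{2 h}{3 + h}$
$Z{\left(B \right)} = -5 + B$ ($Z{\left(B \right)} = B - 5 = -5 + B$)
$Y = -15$ ($Y = -3 + \left(2 \cdot 2 \frac{1}{3 + 2} + 0\right) \left(\left(-3\right) 5\right) = -3 + \left(2 \cdot 2 \cdot \frac{1}{5} + 0\right) \left(-15\right) = -3 + \left(\frac{4}{5} + 0\right) \left(-15\right) = -3 + \frac{4}{5} \left(-15\right) = -3 - 12 = -15$)
$\left(Y - 336\right) Z{\left(10 \right)} = \left(-15 - 336\right) \left(-5 + 10\right) = \left(-15 - 336\right) 5 = \left(-351\right) 5 = -1755$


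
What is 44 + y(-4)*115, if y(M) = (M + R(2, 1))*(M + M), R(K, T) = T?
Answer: 2804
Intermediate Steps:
y(M) = 2*M*(1 + M) (y(M) = (M + 1)*(M + M) = (1 + M)*(2*M) = 2*M*(1 + M))
44 + y(-4)*115 = 44 + (2*(-4)*(1 - 4))*115 = 44 + (2*(-4)*(-3))*115 = 44 + 24*115 = 44 + 2760 = 2804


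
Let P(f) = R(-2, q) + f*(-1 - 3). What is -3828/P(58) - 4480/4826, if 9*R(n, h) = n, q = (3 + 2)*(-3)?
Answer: 9878/635 ≈ 15.556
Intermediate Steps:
q = -15 (q = 5*(-3) = -15)
R(n, h) = n/9
P(f) = -2/9 - 4*f (P(f) = (⅑)*(-2) + f*(-1 - 3) = -2/9 + f*(-4) = -2/9 - 4*f)
-3828/P(58) - 4480/4826 = -3828/(-2/9 - 4*58) - 4480/4826 = -3828/(-2/9 - 232) - 4480*1/4826 = -3828/(-2090/9) - 2240/2413 = -3828*(-9/2090) - 2240/2413 = 1566/95 - 2240/2413 = 9878/635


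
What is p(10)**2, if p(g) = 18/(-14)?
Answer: 81/49 ≈ 1.6531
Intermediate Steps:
p(g) = -9/7 (p(g) = 18*(-1/14) = -9/7)
p(10)**2 = (-9/7)**2 = 81/49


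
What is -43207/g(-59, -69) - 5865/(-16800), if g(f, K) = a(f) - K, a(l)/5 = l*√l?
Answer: (-48364861*I + 115345*√59)/(1120*(69*I + 295*√59)) ≈ -0.231 - 19.05*I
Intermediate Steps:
a(l) = 5*l^(3/2) (a(l) = 5*(l*√l) = 5*l^(3/2))
g(f, K) = -K + 5*f^(3/2) (g(f, K) = 5*f^(3/2) - K = -K + 5*f^(3/2))
-43207/g(-59, -69) - 5865/(-16800) = -43207/(-1*(-69) + 5*(-59)^(3/2)) - 5865/(-16800) = -43207/(69 + 5*(-59*I*√59)) - 5865*(-1/16800) = -43207/(69 - 295*I*√59) + 391/1120 = 391/1120 - 43207/(69 - 295*I*√59)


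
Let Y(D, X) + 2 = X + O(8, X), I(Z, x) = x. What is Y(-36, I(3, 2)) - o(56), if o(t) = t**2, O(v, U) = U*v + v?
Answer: -3112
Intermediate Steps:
O(v, U) = v + U*v
Y(D, X) = 6 + 9*X (Y(D, X) = -2 + (X + 8*(1 + X)) = -2 + (X + (8 + 8*X)) = -2 + (8 + 9*X) = 6 + 9*X)
Y(-36, I(3, 2)) - o(56) = (6 + 9*2) - 1*56**2 = (6 + 18) - 1*3136 = 24 - 3136 = -3112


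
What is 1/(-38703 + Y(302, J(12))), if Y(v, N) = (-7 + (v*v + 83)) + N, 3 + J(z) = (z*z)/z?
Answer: 1/52586 ≈ 1.9016e-5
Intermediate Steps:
J(z) = -3 + z (J(z) = -3 + (z*z)/z = -3 + z²/z = -3 + z)
Y(v, N) = 76 + N + v² (Y(v, N) = (-7 + (v² + 83)) + N = (-7 + (83 + v²)) + N = (76 + v²) + N = 76 + N + v²)
1/(-38703 + Y(302, J(12))) = 1/(-38703 + (76 + (-3 + 12) + 302²)) = 1/(-38703 + (76 + 9 + 91204)) = 1/(-38703 + 91289) = 1/52586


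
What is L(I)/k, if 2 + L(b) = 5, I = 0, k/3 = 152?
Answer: 1/152 ≈ 0.0065789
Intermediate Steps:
k = 456 (k = 3*152 = 456)
L(b) = 3 (L(b) = -2 + 5 = 3)
L(I)/k = 3/456 = 3*(1/456) = 1/152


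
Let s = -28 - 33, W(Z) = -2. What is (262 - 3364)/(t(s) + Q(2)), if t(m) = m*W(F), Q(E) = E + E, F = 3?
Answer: -517/21 ≈ -24.619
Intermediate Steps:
s = -61
Q(E) = 2*E
t(m) = -2*m (t(m) = m*(-2) = -2*m)
(262 - 3364)/(t(s) + Q(2)) = (262 - 3364)/(-2*(-61) + 2*2) = -3102/(122 + 4) = -3102/126 = -3102*1/126 = -517/21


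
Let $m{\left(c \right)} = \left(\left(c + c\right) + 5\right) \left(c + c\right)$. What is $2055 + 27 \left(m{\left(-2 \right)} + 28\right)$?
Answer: $2703$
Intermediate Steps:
$m{\left(c \right)} = 2 c \left(5 + 2 c\right)$ ($m{\left(c \right)} = \left(2 c + 5\right) 2 c = \left(5 + 2 c\right) 2 c = 2 c \left(5 + 2 c\right)$)
$2055 + 27 \left(m{\left(-2 \right)} + 28\right) = 2055 + 27 \left(2 \left(-2\right) \left(5 + 2 \left(-2\right)\right) + 28\right) = 2055 + 27 \left(2 \left(-2\right) \left(5 - 4\right) + 28\right) = 2055 + 27 \left(2 \left(-2\right) 1 + 28\right) = 2055 + 27 \left(-4 + 28\right) = 2055 + 27 \cdot 24 = 2055 + 648 = 2703$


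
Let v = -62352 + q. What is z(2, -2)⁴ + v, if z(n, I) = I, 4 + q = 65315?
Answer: 2975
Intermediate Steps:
q = 65311 (q = -4 + 65315 = 65311)
v = 2959 (v = -62352 + 65311 = 2959)
z(2, -2)⁴ + v = (-2)⁴ + 2959 = 16 + 2959 = 2975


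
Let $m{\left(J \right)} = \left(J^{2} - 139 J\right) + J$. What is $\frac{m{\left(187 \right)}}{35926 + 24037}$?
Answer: $\frac{9163}{59963} \approx 0.15281$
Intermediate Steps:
$m{\left(J \right)} = J^{2} - 138 J$
$\frac{m{\left(187 \right)}}{35926 + 24037} = \frac{187 \left(-138 + 187\right)}{35926 + 24037} = \frac{187 \cdot 49}{59963} = 9163 \cdot \frac{1}{59963} = \frac{9163}{59963}$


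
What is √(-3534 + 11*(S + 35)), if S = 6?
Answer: I*√3083 ≈ 55.525*I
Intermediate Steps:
√(-3534 + 11*(S + 35)) = √(-3534 + 11*(6 + 35)) = √(-3534 + 11*41) = √(-3534 + 451) = √(-3083) = I*√3083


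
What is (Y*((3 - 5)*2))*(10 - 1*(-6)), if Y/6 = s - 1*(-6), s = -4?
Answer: -768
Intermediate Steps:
Y = 12 (Y = 6*(-4 - 1*(-6)) = 6*(-4 + 6) = 6*2 = 12)
(Y*((3 - 5)*2))*(10 - 1*(-6)) = (12*((3 - 5)*2))*(10 - 1*(-6)) = (12*(-2*2))*(10 + 6) = (12*(-4))*16 = -48*16 = -768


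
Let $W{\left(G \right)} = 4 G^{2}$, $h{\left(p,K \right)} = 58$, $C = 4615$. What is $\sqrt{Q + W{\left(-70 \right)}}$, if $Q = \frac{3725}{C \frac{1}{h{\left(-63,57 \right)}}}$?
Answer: $\frac{3 \sqrt{1859743470}}{923} \approx 140.17$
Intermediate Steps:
$Q = \frac{43210}{923}$ ($Q = \frac{3725}{4615 \cdot \frac{1}{58}} = \frac{3725}{\frac{4615}{58}} = 3725 \cdot \frac{58}{4615} = \frac{43210}{923} \approx 46.815$)
$\sqrt{Q + W{\left(-70 \right)}} = \sqrt{\frac{43210}{923} + 4 \left(-70\right)^{2}} = \sqrt{\frac{43210}{923} + 4 \cdot 4900} = \sqrt{\frac{43210}{923} + 19600} = \sqrt{\frac{18134010}{923}} = \frac{3 \sqrt{1859743470}}{923}$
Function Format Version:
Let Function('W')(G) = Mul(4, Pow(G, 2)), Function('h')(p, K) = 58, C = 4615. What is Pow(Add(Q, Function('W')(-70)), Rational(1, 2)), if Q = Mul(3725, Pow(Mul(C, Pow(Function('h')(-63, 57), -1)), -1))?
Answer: Mul(Rational(3, 923), Pow(1859743470, Rational(1, 2))) ≈ 140.17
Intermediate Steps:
Q = Rational(43210, 923) (Q = Mul(3725, Pow(Mul(4615, Pow(58, -1)), -1)) = Mul(3725, Pow(Mul(4615, Rational(1, 58)), -1)) = Mul(3725, Pow(Rational(4615, 58), -1)) = Mul(3725, Rational(58, 4615)) = Rational(43210, 923) ≈ 46.815)
Pow(Add(Q, Function('W')(-70)), Rational(1, 2)) = Pow(Add(Rational(43210, 923), Mul(4, Pow(-70, 2))), Rational(1, 2)) = Pow(Add(Rational(43210, 923), Mul(4, 4900)), Rational(1, 2)) = Pow(Add(Rational(43210, 923), 19600), Rational(1, 2)) = Pow(Rational(18134010, 923), Rational(1, 2)) = Mul(Rational(3, 923), Pow(1859743470, Rational(1, 2)))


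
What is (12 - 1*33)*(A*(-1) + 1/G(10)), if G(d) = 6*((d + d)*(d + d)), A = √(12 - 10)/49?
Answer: -7/800 + 3*√2/7 ≈ 0.59734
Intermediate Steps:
A = √2/49 (A = √2*(1/49) = √2/49 ≈ 0.028861)
G(d) = 24*d² (G(d) = 6*((2*d)*(2*d)) = 6*(4*d²) = 24*d²)
(12 - 1*33)*(A*(-1) + 1/G(10)) = (12 - 1*33)*((√2/49)*(-1) + 1/(24*10²)) = (12 - 33)*(-√2/49 + 1/(24*100)) = -21*(-√2/49 + 1/2400) = -21*(1/2400 - √2/49) = -7/800 + 3*√2/7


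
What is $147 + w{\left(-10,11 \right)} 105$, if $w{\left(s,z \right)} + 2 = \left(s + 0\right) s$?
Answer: $10437$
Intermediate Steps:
$w{\left(s,z \right)} = -2 + s^{2}$ ($w{\left(s,z \right)} = -2 + \left(s + 0\right) s = -2 + s s = -2 + s^{2}$)
$147 + w{\left(-10,11 \right)} 105 = 147 + \left(-2 + \left(-10\right)^{2}\right) 105 = 147 + \left(-2 + 100\right) 105 = 147 + 98 \cdot 105 = 147 + 10290 = 10437$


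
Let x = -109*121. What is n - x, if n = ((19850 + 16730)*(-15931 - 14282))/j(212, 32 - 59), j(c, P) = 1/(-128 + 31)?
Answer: 107203592569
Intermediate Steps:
j(c, P) = -1/97 (j(c, P) = 1/(-97) = -1/97)
x = -13189
n = 107203579380 (n = ((19850 + 16730)*(-15931 - 14282))/(-1/97) = (36580*(-30213))*(-97) = -1105191540*(-97) = 107203579380)
n - x = 107203579380 - 1*(-13189) = 107203579380 + 13189 = 107203592569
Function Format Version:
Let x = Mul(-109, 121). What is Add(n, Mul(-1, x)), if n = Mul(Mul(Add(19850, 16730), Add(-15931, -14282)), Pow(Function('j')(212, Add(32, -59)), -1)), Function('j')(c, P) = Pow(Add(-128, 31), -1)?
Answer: 107203592569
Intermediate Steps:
Function('j')(c, P) = Rational(-1, 97) (Function('j')(c, P) = Pow(-97, -1) = Rational(-1, 97))
x = -13189
n = 107203579380 (n = Mul(Mul(Add(19850, 16730), Add(-15931, -14282)), Pow(Rational(-1, 97), -1)) = Mul(Mul(36580, -30213), -97) = Mul(-1105191540, -97) = 107203579380)
Add(n, Mul(-1, x)) = Add(107203579380, Mul(-1, -13189)) = Add(107203579380, 13189) = 107203592569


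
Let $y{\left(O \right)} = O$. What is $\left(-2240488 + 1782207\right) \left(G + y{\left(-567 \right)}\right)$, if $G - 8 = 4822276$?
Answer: $-2209701288477$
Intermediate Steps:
$G = 4822284$ ($G = 8 + 4822276 = 4822284$)
$\left(-2240488 + 1782207\right) \left(G + y{\left(-567 \right)}\right) = \left(-2240488 + 1782207\right) \left(4822284 - 567\right) = \left(-458281\right) 4821717 = -2209701288477$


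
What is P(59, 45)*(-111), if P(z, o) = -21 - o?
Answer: 7326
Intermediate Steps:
P(59, 45)*(-111) = (-21 - 1*45)*(-111) = (-21 - 45)*(-111) = -66*(-111) = 7326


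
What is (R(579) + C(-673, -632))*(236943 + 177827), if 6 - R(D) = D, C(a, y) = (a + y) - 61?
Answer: -804239030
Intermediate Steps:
C(a, y) = -61 + a + y
R(D) = 6 - D
(R(579) + C(-673, -632))*(236943 + 177827) = ((6 - 1*579) + (-61 - 673 - 632))*(236943 + 177827) = ((6 - 579) - 1366)*414770 = (-573 - 1366)*414770 = -1939*414770 = -804239030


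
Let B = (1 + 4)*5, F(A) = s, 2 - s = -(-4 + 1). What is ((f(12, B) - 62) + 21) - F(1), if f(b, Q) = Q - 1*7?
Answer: -22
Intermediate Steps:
s = -1 (s = 2 - (-1)*(-4 + 1) = 2 - (-1)*(-3) = 2 - 1*3 = 2 - 3 = -1)
F(A) = -1
B = 25 (B = 5*5 = 25)
f(b, Q) = -7 + Q (f(b, Q) = Q - 7 = -7 + Q)
((f(12, B) - 62) + 21) - F(1) = (((-7 + 25) - 62) + 21) - 1*(-1) = ((18 - 62) + 21) + 1 = (-44 + 21) + 1 = -23 + 1 = -22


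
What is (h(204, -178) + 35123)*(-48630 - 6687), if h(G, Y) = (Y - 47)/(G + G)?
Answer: -264230114001/136 ≈ -1.9429e+9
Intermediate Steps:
h(G, Y) = (-47 + Y)/(2*G) (h(G, Y) = (-47 + Y)/((2*G)) = (-47 + Y)*(1/(2*G)) = (-47 + Y)/(2*G))
(h(204, -178) + 35123)*(-48630 - 6687) = ((½)*(-47 - 178)/204 + 35123)*(-48630 - 6687) = ((½)*(1/204)*(-225) + 35123)*(-55317) = (-75/136 + 35123)*(-55317) = (4776653/136)*(-55317) = -264230114001/136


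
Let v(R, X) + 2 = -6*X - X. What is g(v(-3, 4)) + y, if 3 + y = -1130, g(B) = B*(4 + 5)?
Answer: -1403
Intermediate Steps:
v(R, X) = -2 - 7*X (v(R, X) = -2 + (-6*X - X) = -2 - 7*X)
g(B) = 9*B (g(B) = B*9 = 9*B)
y = -1133 (y = -3 - 1130 = -1133)
g(v(-3, 4)) + y = 9*(-2 - 7*4) - 1133 = 9*(-2 - 28) - 1133 = 9*(-30) - 1133 = -270 - 1133 = -1403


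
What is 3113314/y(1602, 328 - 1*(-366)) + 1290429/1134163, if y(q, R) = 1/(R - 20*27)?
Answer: 543774855402457/1134163 ≈ 4.7945e+8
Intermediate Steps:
y(q, R) = 1/(-540 + R) (y(q, R) = 1/(R - 540) = 1/(-540 + R))
3113314/y(1602, 328 - 1*(-366)) + 1290429/1134163 = 3113314/(1/(-540 + (328 - 1*(-366)))) + 1290429/1134163 = 3113314/(1/(-540 + (328 + 366))) + 1290429*(1/1134163) = 3113314/(1/(-540 + 694)) + 1290429/1134163 = 3113314/(1/154) + 1290429/1134163 = 3113314*154 + 1290429/1134163 = 479450356 + 1290429/1134163 = 543774855402457/1134163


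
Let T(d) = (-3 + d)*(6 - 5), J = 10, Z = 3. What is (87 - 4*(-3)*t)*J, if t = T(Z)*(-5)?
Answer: 870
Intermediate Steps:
T(d) = -3 + d (T(d) = (-3 + d)*1 = -3 + d)
t = 0 (t = (-3 + 3)*(-5) = 0*(-5) = 0)
(87 - 4*(-3)*t)*J = (87 - 4*(-3)*0)*10 = (87 - (-12)*0)*10 = (87 - 1*0)*10 = (87 + 0)*10 = 87*10 = 870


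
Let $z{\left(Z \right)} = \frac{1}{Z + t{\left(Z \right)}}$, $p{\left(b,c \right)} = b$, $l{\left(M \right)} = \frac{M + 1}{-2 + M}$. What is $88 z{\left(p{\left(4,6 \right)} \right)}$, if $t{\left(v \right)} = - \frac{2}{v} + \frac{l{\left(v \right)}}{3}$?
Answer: $\frac{264}{13} \approx 20.308$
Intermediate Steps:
$l{\left(M \right)} = \frac{1 + M}{-2 + M}$
$t{\left(v \right)} = - \frac{2}{v} + \frac{1 + v}{3 \left(-2 + v\right)}$ ($t{\left(v \right)} = - \frac{2}{v} + \frac{\frac{1}{-2 + v} \left(1 + v\right)}{3} = - \frac{2}{v} + \frac{1 + v}{-2 + v} \frac{1}{3} = - \frac{2}{v} + \frac{1 + v}{3 \left(-2 + v\right)}$)
$z{\left(Z \right)} = \frac{1}{Z + \frac{12 + Z^{2} - 5 Z}{3 Z \left(-2 + Z\right)}}$
$88 z{\left(p{\left(4,6 \right)} \right)} = 88 \cdot 3 \cdot 4 \frac{1}{12 - 20 - 5 \cdot 4^{2} + 3 \cdot 4^{3}} \left(-2 + 4\right) = 88 \cdot 3 \cdot 4 \frac{1}{12 - 20 - 80 + 3 \cdot 64} \cdot 2 = 88 \cdot 3 \cdot 4 \frac{1}{12 - 20 - 80 + 192} \cdot 2 = 88 \cdot 3 \cdot 4 \cdot \frac{1}{104} \cdot 2 = 88 \cdot \frac{3}{13} = \frac{264}{13}$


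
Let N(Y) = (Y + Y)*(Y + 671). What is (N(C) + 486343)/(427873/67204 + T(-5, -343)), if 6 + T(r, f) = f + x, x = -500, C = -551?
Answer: -23797138012/56628323 ≈ -420.23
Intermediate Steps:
T(r, f) = -506 + f (T(r, f) = -6 + (f - 500) = -6 + (-500 + f) = -506 + f)
N(Y) = 2*Y*(671 + Y) (N(Y) = (2*Y)*(671 + Y) = 2*Y*(671 + Y))
(N(C) + 486343)/(427873/67204 + T(-5, -343)) = (2*(-551)*(671 - 551) + 486343)/(427873/67204 + (-506 - 343)) = (2*(-551)*120 + 486343)/(427873*(1/67204) - 849) = (-132240 + 486343)/(427873/67204 - 849) = 354103/(-56628323/67204) = 354103*(-67204/56628323) = -23797138012/56628323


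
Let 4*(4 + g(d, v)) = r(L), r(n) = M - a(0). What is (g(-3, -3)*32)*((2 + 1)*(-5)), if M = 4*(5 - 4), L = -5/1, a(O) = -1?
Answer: 1320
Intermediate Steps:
L = -5 (L = -5*1 = -5)
M = 4 (M = 4*1 = 4)
r(n) = 5 (r(n) = 4 - 1*(-1) = 4 + 1 = 5)
g(d, v) = -11/4 (g(d, v) = -4 + (¼)*5 = -4 + 5/4 = -11/4)
(g(-3, -3)*32)*((2 + 1)*(-5)) = (-11/4*32)*((2 + 1)*(-5)) = -264*(-5) = -88*(-15) = 1320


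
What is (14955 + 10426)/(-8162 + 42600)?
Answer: 25381/34438 ≈ 0.73701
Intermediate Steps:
(14955 + 10426)/(-8162 + 42600) = 25381/34438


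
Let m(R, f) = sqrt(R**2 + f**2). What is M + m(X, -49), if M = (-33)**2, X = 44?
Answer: 1089 + sqrt(4337) ≈ 1154.9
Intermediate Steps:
M = 1089
M + m(X, -49) = 1089 + sqrt(44**2 + (-49)**2) = 1089 + sqrt(1936 + 2401) = 1089 + sqrt(4337)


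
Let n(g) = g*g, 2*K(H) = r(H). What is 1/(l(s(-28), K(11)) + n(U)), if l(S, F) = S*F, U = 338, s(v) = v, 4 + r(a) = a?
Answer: 1/114146 ≈ 8.7607e-6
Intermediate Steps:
r(a) = -4 + a
K(H) = -2 + H/2 (K(H) = (-4 + H)/2 = -2 + H/2)
l(S, F) = F*S
n(g) = g²
1/(l(s(-28), K(11)) + n(U)) = 1/((-2 + (½)*11)*(-28) + 338²) = 1/((-2 + 11/2)*(-28) + 114244) = 1/((7/2)*(-28) + 114244) = 1/(-98 + 114244) = 1/114146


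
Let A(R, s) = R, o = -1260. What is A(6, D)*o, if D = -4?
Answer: -7560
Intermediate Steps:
A(6, D)*o = 6*(-1260) = -7560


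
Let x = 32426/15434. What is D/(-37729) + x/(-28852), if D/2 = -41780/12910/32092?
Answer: -6335338559484285/87008714585504940148 ≈ -7.2813e-5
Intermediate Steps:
x = 16213/7717 (x = 32426*(1/15434) = 16213/7717 ≈ 2.1009)
D = -2089/10357693 (D = 2*(-41780/12910/32092) = 2*(-41780*1/12910*(1/32092)) = 2*(-4178/1291*1/32092) = 2*(-2089/20715386) = -2089/10357693 ≈ -0.00020169)
D/(-37729) + x/(-28852) = -2089/10357693/(-37729) + (16213/7717)/(-28852) = -2089/10357693*(-1/37729) + (16213/7717)*(-1/28852) = 2089/390785399197 - 16213/222650884 = -6335338559484285/87008714585504940148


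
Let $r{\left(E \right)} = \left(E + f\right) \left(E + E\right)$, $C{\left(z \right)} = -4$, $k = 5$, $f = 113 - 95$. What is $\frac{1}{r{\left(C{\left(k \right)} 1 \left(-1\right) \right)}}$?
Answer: $\frac{1}{176} \approx 0.0056818$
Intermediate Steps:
$f = 18$
$r{\left(E \right)} = 2 E \left(18 + E\right)$ ($r{\left(E \right)} = \left(E + 18\right) \left(E + E\right) = \left(18 + E\right) 2 E = 2 E \left(18 + E\right)$)
$\frac{1}{r{\left(C{\left(k \right)} 1 \left(-1\right) \right)}} = \frac{1}{2 \left(-4\right) 1 \left(-1\right) \left(18 + \left(-4\right) 1 \left(-1\right)\right)} = \frac{1}{2 \left(\left(-4\right) \left(-1\right)\right) \left(18 - -4\right)} = \frac{1}{2 \cdot 4 \left(18 + 4\right)} = \frac{1}{2 \cdot 4 \cdot 22} = \frac{1}{176}$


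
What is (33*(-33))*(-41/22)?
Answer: 4059/2 ≈ 2029.5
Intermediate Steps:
(33*(-33))*(-41/22) = -(-44649)/22 = -1089*(-41/22) = 4059/2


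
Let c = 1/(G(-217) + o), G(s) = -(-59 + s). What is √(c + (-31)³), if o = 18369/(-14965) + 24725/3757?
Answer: I*√29119626637382549291639/988667792 ≈ 172.6*I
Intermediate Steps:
G(s) = 59 - s
o = 300997292/56223505 (o = 18369*(-1/14965) + 24725*(1/3757) = -18369/14965 + 24725/3757 = 300997292/56223505 ≈ 5.3536)
c = 56223505/15818684672 (c = 1/((59 - 1*(-217)) + 300997292/56223505) = 1/((59 + 217) + 300997292/56223505) = 1/(276 + 300997292/56223505) = 1/(15818684672/56223505) = 56223505/15818684672 ≈ 0.0035542)
√(c + (-31)³) = √(56223505/15818684672 + (-31)³) = √(56223505/15818684672 - 29791) = √(-471254378840047/15818684672) = I*√29119626637382549291639/988667792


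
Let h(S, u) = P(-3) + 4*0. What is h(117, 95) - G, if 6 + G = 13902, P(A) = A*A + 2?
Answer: -13885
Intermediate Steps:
P(A) = 2 + A² (P(A) = A² + 2 = 2 + A²)
h(S, u) = 11 (h(S, u) = (2 + (-3)²) + 4*0 = (2 + 9) + 0 = 11 + 0 = 11)
G = 13896 (G = -6 + 13902 = 13896)
h(117, 95) - G = 11 - 1*13896 = 11 - 13896 = -13885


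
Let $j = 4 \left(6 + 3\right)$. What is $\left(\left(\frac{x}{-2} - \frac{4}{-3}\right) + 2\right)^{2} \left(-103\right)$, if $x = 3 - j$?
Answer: $- \frac{1458583}{36} \approx -40516.0$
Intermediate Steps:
$j = 36$ ($j = 4 \cdot 9 = 36$)
$x = -33$ ($x = 3 - 36 = -33$)
$\left(\left(\frac{x}{-2} - \frac{4}{-3}\right) + 2\right)^{2} \left(-103\right) = \left(\left(- \frac{33}{-2} - \frac{4}{-3}\right) + 2\right)^{2} \left(-103\right) = \left(\left(\left(-33\right) \left(- \frac{1}{2}\right) - - \frac{4}{3}\right) + 2\right)^{2} \left(-103\right) = \left(\left(\frac{33}{2} + \frac{4}{3}\right) + 2\right)^{2} \left(-103\right) = \left(\frac{107}{6} + 2\right)^{2} \left(-103\right) = \left(\frac{119}{6}\right)^{2} \left(-103\right) = \frac{14161}{36} \left(-103\right) = - \frac{1458583}{36}$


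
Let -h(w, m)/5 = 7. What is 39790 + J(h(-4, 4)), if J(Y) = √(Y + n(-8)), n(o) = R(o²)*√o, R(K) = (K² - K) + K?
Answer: 39790 + √(-35 + 8192*I*√2) ≈ 39866.0 + 76.224*I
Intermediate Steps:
R(K) = K²
h(w, m) = -35 (h(w, m) = -5*7 = -35)
n(o) = o^(9/2) (n(o) = (o²)²*√o = o⁴*√o = o^(9/2))
J(Y) = √(Y + 8192*I*√2) (J(Y) = √(Y + (-8)^(9/2)) = √(Y + 8192*I*√2))
39790 + J(h(-4, 4)) = 39790 + √(-35 + 8192*I*√2)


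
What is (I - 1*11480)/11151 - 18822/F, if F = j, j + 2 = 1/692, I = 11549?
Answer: 16137767539/1713537 ≈ 9417.8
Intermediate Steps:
j = -1383/692 (j = -2 + 1/692 = -1383/692 ≈ -1.9986)
F = -1383/692 ≈ -1.9986
(I - 1*11480)/11151 - 18822/F = (11549 - 1*11480)/11151 - 18822/(-1383/692) = (11549 - 11480)*(1/11151) - 18822*(-692/1383) = 69*(1/11151) + 4341608/461 = 23/3717 + 4341608/461 = 16137767539/1713537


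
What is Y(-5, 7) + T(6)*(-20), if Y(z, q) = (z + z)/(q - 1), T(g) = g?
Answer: -365/3 ≈ -121.67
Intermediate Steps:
Y(z, q) = 2*z/(-1 + q) (Y(z, q) = (2*z)/(-1 + q) = 2*z/(-1 + q))
Y(-5, 7) + T(6)*(-20) = 2*(-5)/(-1 + 7) + 6*(-20) = 2*(-5)/6 - 120 = 2*(-5)*(⅙) - 120 = -5/3 - 120 = -365/3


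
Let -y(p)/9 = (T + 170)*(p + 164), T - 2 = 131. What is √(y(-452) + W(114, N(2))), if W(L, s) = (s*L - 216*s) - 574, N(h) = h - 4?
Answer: √785006 ≈ 886.01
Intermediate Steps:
N(h) = -4 + h
T = 133 (T = 2 + 131 = 133)
y(p) = -447228 - 2727*p (y(p) = -9*(133 + 170)*(p + 164) = -2727*(164 + p) = -9*(49692 + 303*p) = -447228 - 2727*p)
W(L, s) = -574 - 216*s + L*s (W(L, s) = (L*s - 216*s) - 574 = (-216*s + L*s) - 574 = -574 - 216*s + L*s)
√(y(-452) + W(114, N(2))) = √((-447228 - 2727*(-452)) + (-574 - 216*(-4 + 2) + 114*(-4 + 2))) = √((-447228 + 1232604) + (-574 - 216*(-2) + 114*(-2))) = √(785376 + (-574 + 432 - 228)) = √(785376 - 370) = √785006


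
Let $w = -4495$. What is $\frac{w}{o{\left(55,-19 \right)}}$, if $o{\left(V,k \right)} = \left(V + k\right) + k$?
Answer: $- \frac{4495}{17} \approx -264.41$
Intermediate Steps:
$o{\left(V,k \right)} = V + 2 k$
$\frac{w}{o{\left(55,-19 \right)}} = - \frac{4495}{55 + 2 \left(-19\right)} = - \frac{4495}{55 - 38} = - \frac{4495}{17}$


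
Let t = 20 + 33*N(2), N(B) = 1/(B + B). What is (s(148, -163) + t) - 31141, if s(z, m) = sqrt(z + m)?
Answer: -124451/4 + I*sqrt(15) ≈ -31113.0 + 3.873*I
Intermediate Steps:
N(B) = 1/(2*B)
s(z, m) = sqrt(m + z)
t = 113/4 (t = 20 + 33*((1/2)/2) = 20 + 33*((1/2)*(1/2)) = 20 + 33*(1/4) = 20 + 33/4 = 113/4 ≈ 28.250)
(s(148, -163) + t) - 31141 = (sqrt(-163 + 148) + 113/4) - 31141 = (sqrt(-15) + 113/4) - 31141 = (I*sqrt(15) + 113/4) - 31141 = (113/4 + I*sqrt(15)) - 31141 = -124451/4 + I*sqrt(15)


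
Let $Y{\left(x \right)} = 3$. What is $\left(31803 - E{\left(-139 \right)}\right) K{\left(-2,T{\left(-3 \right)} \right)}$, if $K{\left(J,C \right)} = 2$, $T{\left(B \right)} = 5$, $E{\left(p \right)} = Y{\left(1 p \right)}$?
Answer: $63600$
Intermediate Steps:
$E{\left(p \right)} = 3$
$\left(31803 - E{\left(-139 \right)}\right) K{\left(-2,T{\left(-3 \right)} \right)} = \left(31803 - 3\right) 2 = 31800 \cdot 2 = 63600$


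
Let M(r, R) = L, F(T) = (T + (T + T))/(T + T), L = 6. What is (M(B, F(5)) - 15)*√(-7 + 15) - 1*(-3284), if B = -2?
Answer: 3284 - 18*√2 ≈ 3258.5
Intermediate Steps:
F(T) = 3/2 (F(T) = (T + 2*T)/((2*T)) = (3*T)*(1/(2*T)) = 3/2)
M(r, R) = 6
(M(B, F(5)) - 15)*√(-7 + 15) - 1*(-3284) = (6 - 15)*√(-7 + 15) - 1*(-3284) = -18*√2 + 3284 = 3284 - 18*√2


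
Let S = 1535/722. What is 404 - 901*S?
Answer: -1091347/722 ≈ -1511.6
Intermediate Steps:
S = 1535/722 (S = 1535*(1/722) = 1535/722 ≈ 2.1260)
404 - 901*S = 404 - 901*1535/722 = 404 - 1383035/722 = -1091347/722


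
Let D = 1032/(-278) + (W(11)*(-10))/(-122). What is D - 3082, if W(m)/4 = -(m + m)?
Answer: -26224914/8479 ≈ -3092.9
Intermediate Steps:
W(m) = -8*m (W(m) = 4*(-(m + m)) = 4*(-2*m) = -8*m)
D = -92636/8479 (D = 1032/(-278) + (-8*11*(-10))/(-122) = 1032*(-1/278) - 88*(-10)*(-1/122) = -516/139 + 880*(-1/122) = -516/139 - 440/61 = -92636/8479 ≈ -10.925)
D - 3082 = -92636/8479 - 3082 = -26224914/8479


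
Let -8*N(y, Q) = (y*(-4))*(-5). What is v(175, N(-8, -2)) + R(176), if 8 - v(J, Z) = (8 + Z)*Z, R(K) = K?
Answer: -376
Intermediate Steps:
N(y, Q) = -5*y/2 (N(y, Q) = -y*(-4)*(-5)/8 = -(-4*y)*(-5)/8 = -5*y/2)
v(J, Z) = 8 - Z*(8 + Z) (v(J, Z) = 8 - (8 + Z)*Z = 8 - Z*(8 + Z))
v(175, N(-8, -2)) + R(176) = (8 - (-5/2*(-8))² - (-20)*(-8)) + 176 = (8 - 1*20² - 8*20) + 176 = (8 - 1*400 - 160) + 176 = (8 - 400 - 160) + 176 = -552 + 176 = -376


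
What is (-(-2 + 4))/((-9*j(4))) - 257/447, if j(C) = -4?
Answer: -1691/2682 ≈ -0.63050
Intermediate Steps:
(-(-2 + 4))/((-9*j(4))) - 257/447 = (-(-2 + 4))/((-9*(-4))) - 257/447 = -1*2/36 - 257*1/447 = -2*1/36 - 257/447 = -1/18 - 257/447 = -1691/2682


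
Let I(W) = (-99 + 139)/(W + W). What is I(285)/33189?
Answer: 4/1891773 ≈ 2.1144e-6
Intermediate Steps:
I(W) = 20/W (I(W) = 40/((2*W)) = 40*(1/(2*W)) = 20/W)
I(285)/33189 = (20/285)/33189 = (20*(1/285))*(1/33189) = (4/57)*(1/33189) = 4/1891773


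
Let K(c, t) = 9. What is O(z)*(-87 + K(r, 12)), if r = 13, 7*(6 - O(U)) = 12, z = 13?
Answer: -2340/7 ≈ -334.29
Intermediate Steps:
O(U) = 30/7 (O(U) = 6 - 1/7*12 = 6 - 12/7 = 30/7)
O(z)*(-87 + K(r, 12)) = 30*(-87 + 9)/7 = (30/7)*(-78) = -2340/7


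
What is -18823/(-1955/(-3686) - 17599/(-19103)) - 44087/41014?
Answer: -54364309622969749/4192298466906 ≈ -12968.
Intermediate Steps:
-18823/(-1955/(-3686) - 17599/(-19103)) - 44087/41014 = -18823/(-1955*(-1/3686) - 17599*(-1/19103)) - 44087*1/41014 = -18823/(1955/3686 + 17599/19103) - 44087/41014 = -18823/102216279/70413658 - 44087/41014 = -18823*70413658/102216279 - 44087/41014 = -1325396284534/102216279 - 44087/41014 = -54364309622969749/4192298466906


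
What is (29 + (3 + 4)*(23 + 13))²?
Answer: 78961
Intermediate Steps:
(29 + (3 + 4)*(23 + 13))² = (29 + 7*36)² = (29 + 252)² = 281² = 78961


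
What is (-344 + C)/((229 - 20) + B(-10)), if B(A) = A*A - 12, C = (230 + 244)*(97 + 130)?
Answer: 107254/297 ≈ 361.12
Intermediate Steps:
C = 107598 (C = 474*227 = 107598)
B(A) = -12 + A² (B(A) = A² - 12 = -12 + A²)
(-344 + C)/((229 - 20) + B(-10)) = (-344 + 107598)/((229 - 20) + (-12 + (-10)²)) = 107254/(209 + (-12 + 100)) = 107254/(209 + 88) = 107254/297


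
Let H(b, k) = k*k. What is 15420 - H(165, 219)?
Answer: -32541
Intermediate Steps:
H(b, k) = k²
15420 - H(165, 219) = 15420 - 1*219² = 15420 - 1*47961 = 15420 - 47961 = -32541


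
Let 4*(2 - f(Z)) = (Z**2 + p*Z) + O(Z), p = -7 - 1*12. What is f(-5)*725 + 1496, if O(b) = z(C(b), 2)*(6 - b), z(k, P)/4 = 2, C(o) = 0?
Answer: -34754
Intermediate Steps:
p = -19 (p = -7 - 12 = -19)
z(k, P) = 8 (z(k, P) = 4*2 = 8)
O(b) = 48 - 8*b (O(b) = 8*(6 - b) = 48 - 8*b)
f(Z) = -10 - Z**2/4 + 27*Z/4 (f(Z) = 2 - ((Z**2 - 19*Z) + (48 - 8*Z))/4 = 2 - (48 + Z**2 - 27*Z)/4 = 2 + (-12 - Z**2/4 + 27*Z/4) = -10 - Z**2/4 + 27*Z/4)
f(-5)*725 + 1496 = (-10 - 1/4*(-5)**2 + (27/4)*(-5))*725 + 1496 = (-10 - 1/4*25 - 135/4)*725 + 1496 = (-10 - 25/4 - 135/4)*725 + 1496 = -50*725 + 1496 = -36250 + 1496 = -34754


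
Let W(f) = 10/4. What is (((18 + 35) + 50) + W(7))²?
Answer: 44521/4 ≈ 11130.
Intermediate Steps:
W(f) = 5/2 (W(f) = 10*(¼) = 5/2)
(((18 + 35) + 50) + W(7))² = (((18 + 35) + 50) + 5/2)² = ((53 + 50) + 5/2)² = (103 + 5/2)² = (211/2)² = 44521/4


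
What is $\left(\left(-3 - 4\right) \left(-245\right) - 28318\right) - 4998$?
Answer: $-31601$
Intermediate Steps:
$\left(\left(-3 - 4\right) \left(-245\right) - 28318\right) - 4998 = \left(\left(-7\right) \left(-245\right) - 28318\right) - 4998 = \left(1715 - 28318\right) - 4998 = -26603 - 4998 = -31601$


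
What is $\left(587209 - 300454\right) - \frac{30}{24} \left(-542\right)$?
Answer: $\frac{574865}{2} \approx 2.8743 \cdot 10^{5}$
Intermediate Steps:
$\left(587209 - 300454\right) - \frac{30}{24} \left(-542\right) = 286755 - 30 \cdot \frac{1}{24} \left(-542\right) = 286755 - \frac{5}{4} \left(-542\right) = 286755 - - \frac{1355}{2} = 286755 + \frac{1355}{2} = \frac{574865}{2}$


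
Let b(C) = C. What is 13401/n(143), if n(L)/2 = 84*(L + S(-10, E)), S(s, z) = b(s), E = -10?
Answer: 4467/7448 ≈ 0.59976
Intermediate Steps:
S(s, z) = s
n(L) = -1680 + 168*L (n(L) = 2*(84*(L - 10)) = 2*(84*(-10 + L)) = 2*(-840 + 84*L) = -1680 + 168*L)
13401/n(143) = 13401/(-1680 + 168*143) = 13401/(-1680 + 24024) = 13401/22344 = 13401*(1/22344) = 4467/7448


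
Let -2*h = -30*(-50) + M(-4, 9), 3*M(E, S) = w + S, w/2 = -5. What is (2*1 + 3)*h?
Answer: -22495/6 ≈ -3749.2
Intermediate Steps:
w = -10 (w = 2*(-5) = -10)
M(E, S) = -10/3 + S/3 (M(E, S) = (-10 + S)/3 = -10/3 + S/3)
h = -4499/6 (h = -(-30*(-50) + (-10/3 + (⅓)*9))/2 = -(1500 + (-10/3 + 3))/2 = -(1500 - ⅓)/2 = -½*4499/3 = -4499/6 ≈ -749.83)
(2*1 + 3)*h = (2*1 + 3)*(-4499/6) = (2 + 3)*(-4499/6) = 5*(-4499/6) = -22495/6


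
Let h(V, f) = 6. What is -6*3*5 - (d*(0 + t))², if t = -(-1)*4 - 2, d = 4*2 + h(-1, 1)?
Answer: -874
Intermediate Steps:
d = 14 (d = 4*2 + 6 = 8 + 6 = 14)
t = 2 (t = -1*(-4) - 2 = 4 - 2 = 2)
-6*3*5 - (d*(0 + t))² = -6*3*5 - (14*(0 + 2))² = -18*5 - (14*2)² = -90 - 1*28² = -90 - 1*784 = -90 - 784 = -874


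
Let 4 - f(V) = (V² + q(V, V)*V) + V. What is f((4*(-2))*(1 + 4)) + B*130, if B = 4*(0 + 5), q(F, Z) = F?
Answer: -556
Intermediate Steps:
B = 20 (B = 4*5 = 20)
f(V) = 4 - V - 2*V² (f(V) = 4 - ((V² + V*V) + V) = 4 - ((V² + V²) + V) = 4 - (2*V² + V) = 4 - (V + 2*V²) = 4 + (-V - 2*V²) = 4 - V - 2*V²)
f((4*(-2))*(1 + 4)) + B*130 = (4 - 4*(-2)*(1 + 4) - 2*64*(1 + 4)²) + 20*130 = (4 - (-8)*5 - 2*(-8*5)²) + 2600 = (4 - 1*(-40) - 2*(-40)²) + 2600 = (4 + 40 - 2*1600) + 2600 = (4 + 40 - 3200) + 2600 = -3156 + 2600 = -556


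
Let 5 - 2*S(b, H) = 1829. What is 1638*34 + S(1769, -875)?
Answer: 54780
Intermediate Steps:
S(b, H) = -912 (S(b, H) = 5/2 - 1/2*1829 = 5/2 - 1829/2 = -912)
1638*34 + S(1769, -875) = 1638*34 - 912 = 55692 - 912 = 54780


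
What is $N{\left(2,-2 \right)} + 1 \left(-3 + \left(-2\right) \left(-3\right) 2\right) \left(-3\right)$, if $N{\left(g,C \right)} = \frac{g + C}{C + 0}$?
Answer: $-27$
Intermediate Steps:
$N{\left(g,C \right)} = \frac{C + g}{C}$
$N{\left(2,-2 \right)} + 1 \left(-3 + \left(-2\right) \left(-3\right) 2\right) \left(-3\right) = \frac{-2 + 2}{-2} + 1 \left(-3 + \left(-2\right) \left(-3\right) 2\right) \left(-3\right) = \left(- \frac{1}{2}\right) 0 + 1 \left(-3 + 6 \cdot 2\right) \left(-3\right) = 0 + 1 \left(-3 + 12\right) \left(-3\right) = 0 + 1 \cdot 9 \left(-3\right) = 0 + 9 \left(-3\right) = 0 - 27 = -27$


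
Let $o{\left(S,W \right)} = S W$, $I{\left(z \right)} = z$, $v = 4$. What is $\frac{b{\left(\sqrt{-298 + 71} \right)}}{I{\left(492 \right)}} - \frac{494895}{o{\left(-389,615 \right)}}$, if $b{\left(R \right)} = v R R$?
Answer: $\frac{10676}{47847} \approx 0.22313$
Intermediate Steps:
$b{\left(R \right)} = 4 R^{2}$ ($b{\left(R \right)} = 4 R R = 4 R^{2}$)
$\frac{b{\left(\sqrt{-298 + 71} \right)}}{I{\left(492 \right)}} - \frac{494895}{o{\left(-389,615 \right)}} = \frac{4 \left(\sqrt{-298 + 71}\right)^{2}}{492} - \frac{494895}{\left(-389\right) 615} = 4 \left(\sqrt{-227}\right)^{2} \cdot \frac{1}{492} - \frac{494895}{-239235} = 4 \left(i \sqrt{227}\right)^{2} \cdot \frac{1}{492} - - \frac{32993}{15949} = 4 \left(-227\right) \frac{1}{492} + \frac{32993}{15949} = \left(-908\right) \frac{1}{492} + \frac{32993}{15949} = - \frac{227}{123} + \frac{32993}{15949} = \frac{10676}{47847}$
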